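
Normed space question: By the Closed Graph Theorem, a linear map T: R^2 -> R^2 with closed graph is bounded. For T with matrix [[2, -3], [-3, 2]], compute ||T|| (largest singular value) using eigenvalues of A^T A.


A^T A = [[13, -12], [-12, 13]]
trace(A^T A) = 26, det(A^T A) = 25
discriminant = 26^2 - 4*25 = 576
Largest eigenvalue of A^T A = (trace + sqrt(disc))/2 = 25.0000
||T|| = sqrt(25.0000) = 5.0000

5.0000


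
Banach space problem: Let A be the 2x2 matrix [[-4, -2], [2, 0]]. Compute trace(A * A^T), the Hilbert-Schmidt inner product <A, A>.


trace(A * A^T) = sum of squares of all entries
= (-4)^2 + (-2)^2 + 2^2 + 0^2
= 16 + 4 + 4 + 0
= 24

24


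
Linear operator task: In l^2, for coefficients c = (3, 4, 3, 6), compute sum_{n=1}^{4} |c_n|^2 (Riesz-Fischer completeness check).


sum |c_n|^2 = 3^2 + 4^2 + 3^2 + 6^2
= 9 + 16 + 9 + 36
= 70

70


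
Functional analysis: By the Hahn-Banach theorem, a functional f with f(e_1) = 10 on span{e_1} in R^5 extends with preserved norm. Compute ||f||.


The norm of f is given by ||f|| = sup_{||x||=1} |f(x)|.
On span{e_1}, ||e_1|| = 1, so ||f|| = |f(e_1)| / ||e_1||
= |10| / 1 = 10.0000

10.0000


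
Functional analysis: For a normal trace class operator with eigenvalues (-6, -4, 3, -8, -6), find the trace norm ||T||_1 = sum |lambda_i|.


For a normal operator, singular values equal |eigenvalues|.
Trace norm = sum |lambda_i| = 6 + 4 + 3 + 8 + 6
= 27

27


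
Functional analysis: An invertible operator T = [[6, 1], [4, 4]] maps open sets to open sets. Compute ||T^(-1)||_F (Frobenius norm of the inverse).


det(T) = 6*4 - 1*4 = 20
T^(-1) = (1/20) * [[4, -1], [-4, 6]] = [[0.2000, -0.0500], [-0.2000, 0.3000]]
||T^(-1)||_F^2 = 0.2000^2 + (-0.0500)^2 + (-0.2000)^2 + 0.3000^2 = 0.1725
||T^(-1)||_F = sqrt(0.1725) = 0.4153

0.4153


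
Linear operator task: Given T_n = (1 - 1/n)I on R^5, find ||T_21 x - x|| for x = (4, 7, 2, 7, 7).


T_21 x - x = (1 - 1/21)x - x = -x/21
||x|| = sqrt(167) = 12.9228
||T_21 x - x|| = ||x||/21 = 12.9228/21 = 0.6154

0.6154


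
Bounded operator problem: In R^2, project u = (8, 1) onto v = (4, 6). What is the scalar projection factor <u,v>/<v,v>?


Computing <u,v> = 8*4 + 1*6 = 38
Computing <v,v> = 4^2 + 6^2 = 52
Projection coefficient = 38/52 = 0.7308

0.7308


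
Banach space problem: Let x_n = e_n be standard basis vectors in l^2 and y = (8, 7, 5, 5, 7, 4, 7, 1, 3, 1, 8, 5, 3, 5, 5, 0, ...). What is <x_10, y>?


x_10 = e_10 is the standard basis vector with 1 in position 10.
<x_10, y> = y_10 = 1
As n -> infinity, <x_n, y> -> 0, confirming weak convergence of (x_n) to 0.

1


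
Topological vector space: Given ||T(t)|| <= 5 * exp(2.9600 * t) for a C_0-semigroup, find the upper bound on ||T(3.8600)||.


||T(3.8600)|| <= 5 * exp(2.9600 * 3.8600)
= 5 * exp(11.4256)
= 5 * 91637.8798
= 458189.3989

458189.3989


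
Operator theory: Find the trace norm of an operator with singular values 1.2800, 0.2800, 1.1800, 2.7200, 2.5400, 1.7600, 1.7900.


The nuclear norm is the sum of all singular values.
||T||_1 = 1.2800 + 0.2800 + 1.1800 + 2.7200 + 2.5400 + 1.7600 + 1.7900
= 11.5500

11.5500


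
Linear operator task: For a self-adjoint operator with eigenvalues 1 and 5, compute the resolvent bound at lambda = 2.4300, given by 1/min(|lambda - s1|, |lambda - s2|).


dist(2.4300, {1, 5}) = min(|2.4300 - 1|, |2.4300 - 5|)
= min(1.4300, 2.5700) = 1.4300
Resolvent bound = 1/1.4300 = 0.6993

0.6993


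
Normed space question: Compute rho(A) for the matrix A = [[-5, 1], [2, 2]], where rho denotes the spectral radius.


For a 2x2 matrix, eigenvalues satisfy lambda^2 - (trace)*lambda + det = 0
trace = -5 + 2 = -3
det = -5*2 - 1*2 = -12
discriminant = (-3)^2 - 4*(-12) = 57
spectral radius = max |eigenvalue| = 5.2749

5.2749


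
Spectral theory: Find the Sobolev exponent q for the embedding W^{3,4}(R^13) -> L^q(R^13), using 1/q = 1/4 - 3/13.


Using the Sobolev embedding formula: 1/q = 1/p - k/n
1/q = 1/4 - 3/13 = 1/52
q = 1/(1/52) = 52

52.0000


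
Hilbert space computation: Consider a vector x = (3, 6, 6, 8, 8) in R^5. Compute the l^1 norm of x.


The l^1 norm equals the sum of absolute values of all components.
||x||_1 = 3 + 6 + 6 + 8 + 8
= 31

31.0000


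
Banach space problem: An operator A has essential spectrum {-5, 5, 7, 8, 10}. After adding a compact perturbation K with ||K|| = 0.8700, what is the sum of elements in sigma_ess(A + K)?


By Weyl's theorem, the essential spectrum is invariant under compact perturbations.
sigma_ess(A + K) = sigma_ess(A) = {-5, 5, 7, 8, 10}
Sum = -5 + 5 + 7 + 8 + 10 = 25

25


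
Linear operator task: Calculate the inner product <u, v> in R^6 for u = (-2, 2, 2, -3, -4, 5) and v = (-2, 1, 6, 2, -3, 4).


Computing the standard inner product <u, v> = sum u_i * v_i
= -2*-2 + 2*1 + 2*6 + -3*2 + -4*-3 + 5*4
= 4 + 2 + 12 + -6 + 12 + 20
= 44

44


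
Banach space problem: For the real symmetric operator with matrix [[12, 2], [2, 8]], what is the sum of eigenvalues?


For a self-adjoint (symmetric) matrix, the eigenvalues are real.
The sum of eigenvalues equals the trace of the matrix.
trace = 12 + 8 = 20

20


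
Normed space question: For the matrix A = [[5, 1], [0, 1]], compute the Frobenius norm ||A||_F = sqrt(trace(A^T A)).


||A||_F^2 = sum a_ij^2
= 5^2 + 1^2 + 0^2 + 1^2
= 25 + 1 + 0 + 1 = 27
||A||_F = sqrt(27) = 5.1962

5.1962


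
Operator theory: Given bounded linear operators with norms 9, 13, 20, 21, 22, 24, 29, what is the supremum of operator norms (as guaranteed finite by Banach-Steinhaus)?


By the Uniform Boundedness Principle, the supremum of norms is finite.
sup_k ||T_k|| = max(9, 13, 20, 21, 22, 24, 29) = 29

29


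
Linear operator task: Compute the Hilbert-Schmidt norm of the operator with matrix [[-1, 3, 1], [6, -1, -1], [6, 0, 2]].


The Hilbert-Schmidt norm is sqrt(sum of squares of all entries).
Sum of squares = (-1)^2 + 3^2 + 1^2 + 6^2 + (-1)^2 + (-1)^2 + 6^2 + 0^2 + 2^2
= 1 + 9 + 1 + 36 + 1 + 1 + 36 + 0 + 4 = 89
||T||_HS = sqrt(89) = 9.4340

9.4340


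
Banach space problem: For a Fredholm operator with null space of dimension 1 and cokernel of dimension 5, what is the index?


The Fredholm index is defined as ind(T) = dim(ker T) - dim(coker T)
= 1 - 5
= -4

-4


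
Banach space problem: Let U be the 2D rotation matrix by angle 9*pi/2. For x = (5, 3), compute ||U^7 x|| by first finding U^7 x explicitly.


U is a rotation by theta = 9*pi/2
U^7 = rotation by 7*theta = 63*pi/2 = 3*pi/2 (mod 2*pi)
cos(3*pi/2) = 0.0000, sin(3*pi/2) = -1.0000
U^7 x = (0.0000 * 5 - -1.0000 * 3, -1.0000 * 5 + 0.0000 * 3)
= (3.0000, -5.0000)
||U^7 x|| = sqrt(3.0000^2 + (-5.0000)^2) = sqrt(34.0000) = 5.8310

5.8310


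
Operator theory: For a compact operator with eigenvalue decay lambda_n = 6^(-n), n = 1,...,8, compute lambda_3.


The eigenvalue formula gives lambda_3 = 1/6^3
= 1/216
= 0.0046

0.0046


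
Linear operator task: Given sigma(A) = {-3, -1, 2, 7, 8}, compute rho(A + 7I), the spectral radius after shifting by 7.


Spectrum of A + 7I = {4, 6, 9, 14, 15}
Spectral radius = max |lambda| over the shifted spectrum
= max(4, 6, 9, 14, 15) = 15

15


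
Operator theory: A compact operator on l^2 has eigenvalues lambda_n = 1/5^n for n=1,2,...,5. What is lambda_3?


The eigenvalue formula gives lambda_3 = 1/5^3
= 1/125
= 0.0080

0.0080


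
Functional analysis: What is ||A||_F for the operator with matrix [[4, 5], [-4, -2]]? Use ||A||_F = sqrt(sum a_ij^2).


||A||_F^2 = sum a_ij^2
= 4^2 + 5^2 + (-4)^2 + (-2)^2
= 16 + 25 + 16 + 4 = 61
||A||_F = sqrt(61) = 7.8102

7.8102


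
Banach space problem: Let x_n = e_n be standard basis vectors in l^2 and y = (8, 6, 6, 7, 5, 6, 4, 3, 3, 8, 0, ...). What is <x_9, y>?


x_9 = e_9 is the standard basis vector with 1 in position 9.
<x_9, y> = y_9 = 3
As n -> infinity, <x_n, y> -> 0, confirming weak convergence of (x_n) to 0.

3


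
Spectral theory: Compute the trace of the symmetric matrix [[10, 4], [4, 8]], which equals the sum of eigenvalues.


For a self-adjoint (symmetric) matrix, the eigenvalues are real.
The sum of eigenvalues equals the trace of the matrix.
trace = 10 + 8 = 18

18


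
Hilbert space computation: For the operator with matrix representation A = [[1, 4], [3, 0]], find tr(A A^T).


trace(A * A^T) = sum of squares of all entries
= 1^2 + 4^2 + 3^2 + 0^2
= 1 + 16 + 9 + 0
= 26

26


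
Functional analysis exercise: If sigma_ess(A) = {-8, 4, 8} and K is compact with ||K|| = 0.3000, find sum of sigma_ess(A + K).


By Weyl's theorem, the essential spectrum is invariant under compact perturbations.
sigma_ess(A + K) = sigma_ess(A) = {-8, 4, 8}
Sum = -8 + 4 + 8 = 4

4


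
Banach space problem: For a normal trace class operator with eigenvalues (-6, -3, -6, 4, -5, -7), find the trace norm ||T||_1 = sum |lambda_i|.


For a normal operator, singular values equal |eigenvalues|.
Trace norm = sum |lambda_i| = 6 + 3 + 6 + 4 + 5 + 7
= 31

31


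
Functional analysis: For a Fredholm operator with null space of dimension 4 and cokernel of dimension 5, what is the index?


The Fredholm index is defined as ind(T) = dim(ker T) - dim(coker T)
= 4 - 5
= -1

-1


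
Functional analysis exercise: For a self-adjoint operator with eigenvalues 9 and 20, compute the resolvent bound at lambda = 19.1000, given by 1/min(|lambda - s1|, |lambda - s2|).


dist(19.1000, {9, 20}) = min(|19.1000 - 9|, |19.1000 - 20|)
= min(10.1000, 0.9000) = 0.9000
Resolvent bound = 1/0.9000 = 1.1111

1.1111


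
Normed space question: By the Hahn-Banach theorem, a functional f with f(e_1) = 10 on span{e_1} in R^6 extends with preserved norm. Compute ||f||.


The norm of f is given by ||f|| = sup_{||x||=1} |f(x)|.
On span{e_1}, ||e_1|| = 1, so ||f|| = |f(e_1)| / ||e_1||
= |10| / 1 = 10.0000

10.0000


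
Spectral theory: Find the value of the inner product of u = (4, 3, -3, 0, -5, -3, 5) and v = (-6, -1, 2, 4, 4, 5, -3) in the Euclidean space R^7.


Computing the standard inner product <u, v> = sum u_i * v_i
= 4*-6 + 3*-1 + -3*2 + 0*4 + -5*4 + -3*5 + 5*-3
= -24 + -3 + -6 + 0 + -20 + -15 + -15
= -83

-83


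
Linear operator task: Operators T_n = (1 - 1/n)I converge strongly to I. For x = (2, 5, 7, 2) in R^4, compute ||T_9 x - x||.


T_9 x - x = (1 - 1/9)x - x = -x/9
||x|| = sqrt(82) = 9.0554
||T_9 x - x|| = ||x||/9 = 9.0554/9 = 1.0062

1.0062


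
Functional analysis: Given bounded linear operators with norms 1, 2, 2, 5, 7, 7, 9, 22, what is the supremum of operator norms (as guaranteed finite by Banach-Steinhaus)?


By the Uniform Boundedness Principle, the supremum of norms is finite.
sup_k ||T_k|| = max(1, 2, 2, 5, 7, 7, 9, 22) = 22

22


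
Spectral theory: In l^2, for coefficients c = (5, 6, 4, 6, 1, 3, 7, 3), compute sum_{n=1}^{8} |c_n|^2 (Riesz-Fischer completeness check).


sum |c_n|^2 = 5^2 + 6^2 + 4^2 + 6^2 + 1^2 + 3^2 + 7^2 + 3^2
= 25 + 36 + 16 + 36 + 1 + 9 + 49 + 9
= 181

181


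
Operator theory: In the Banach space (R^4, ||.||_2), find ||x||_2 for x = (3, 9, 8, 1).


The l^2 norm = (sum |x_i|^2)^(1/2)
Sum of 2th powers = 9 + 81 + 64 + 1 = 155
||x||_2 = (155)^(1/2) = 12.4499

12.4499


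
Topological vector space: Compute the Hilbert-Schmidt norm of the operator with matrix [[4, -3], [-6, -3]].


The Hilbert-Schmidt norm is sqrt(sum of squares of all entries).
Sum of squares = 4^2 + (-3)^2 + (-6)^2 + (-3)^2
= 16 + 9 + 36 + 9 = 70
||T||_HS = sqrt(70) = 8.3666

8.3666


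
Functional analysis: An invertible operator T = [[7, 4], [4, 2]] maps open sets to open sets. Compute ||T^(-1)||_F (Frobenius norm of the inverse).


det(T) = 7*2 - 4*4 = -2
T^(-1) = (1/-2) * [[2, -4], [-4, 7]] = [[-1.0000, 2.0000], [2.0000, -3.5000]]
||T^(-1)||_F^2 = (-1.0000)^2 + 2.0000^2 + 2.0000^2 + (-3.5000)^2 = 21.2500
||T^(-1)||_F = sqrt(21.2500) = 4.6098

4.6098


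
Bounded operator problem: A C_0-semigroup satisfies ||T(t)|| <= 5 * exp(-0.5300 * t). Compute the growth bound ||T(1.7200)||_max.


||T(1.7200)|| <= 5 * exp(-0.5300 * 1.7200)
= 5 * exp(-0.9116)
= 5 * 0.4019
= 2.0094

2.0094


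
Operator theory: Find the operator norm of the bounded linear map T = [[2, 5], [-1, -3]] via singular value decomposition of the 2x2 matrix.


A^T A = [[5, 13], [13, 34]]
trace(A^T A) = 39, det(A^T A) = 1
discriminant = 39^2 - 4*1 = 1517
Largest eigenvalue of A^T A = (trace + sqrt(disc))/2 = 38.9743
||T|| = sqrt(38.9743) = 6.2429

6.2429


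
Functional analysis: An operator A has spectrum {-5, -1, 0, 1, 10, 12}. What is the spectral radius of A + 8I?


Spectrum of A + 8I = {3, 7, 8, 9, 18, 20}
Spectral radius = max |lambda| over the shifted spectrum
= max(3, 7, 8, 9, 18, 20) = 20

20


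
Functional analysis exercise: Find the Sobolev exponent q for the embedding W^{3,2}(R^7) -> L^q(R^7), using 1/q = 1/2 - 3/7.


Using the Sobolev embedding formula: 1/q = 1/p - k/n
1/q = 1/2 - 3/7 = 1/14
q = 1/(1/14) = 14

14.0000


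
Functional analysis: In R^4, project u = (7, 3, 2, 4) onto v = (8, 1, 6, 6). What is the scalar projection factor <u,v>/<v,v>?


Computing <u,v> = 7*8 + 3*1 + 2*6 + 4*6 = 95
Computing <v,v> = 8^2 + 1^2 + 6^2 + 6^2 = 137
Projection coefficient = 95/137 = 0.6934

0.6934


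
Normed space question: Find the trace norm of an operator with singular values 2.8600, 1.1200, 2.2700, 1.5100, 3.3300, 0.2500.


The nuclear norm is the sum of all singular values.
||T||_1 = 2.8600 + 1.1200 + 2.2700 + 1.5100 + 3.3300 + 0.2500
= 11.3400

11.3400


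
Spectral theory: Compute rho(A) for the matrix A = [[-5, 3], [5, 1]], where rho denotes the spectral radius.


For a 2x2 matrix, eigenvalues satisfy lambda^2 - (trace)*lambda + det = 0
trace = -5 + 1 = -4
det = -5*1 - 3*5 = -20
discriminant = (-4)^2 - 4*(-20) = 96
spectral radius = max |eigenvalue| = 6.8990

6.8990


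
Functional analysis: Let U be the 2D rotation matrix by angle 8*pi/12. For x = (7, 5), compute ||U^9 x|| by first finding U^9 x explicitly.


U is a rotation by theta = 8*pi/12
U^9 = rotation by 9*theta = 72*pi/12 = 0*pi/12 (mod 2*pi)
cos(0*pi/12) = 1.0000, sin(0*pi/12) = 0.0000
U^9 x = (1.0000 * 7 - 0.0000 * 5, 0.0000 * 7 + 1.0000 * 5)
= (7.0000, 5.0000)
||U^9 x|| = sqrt(7.0000^2 + 5.0000^2) = sqrt(74.0000) = 8.6023

8.6023


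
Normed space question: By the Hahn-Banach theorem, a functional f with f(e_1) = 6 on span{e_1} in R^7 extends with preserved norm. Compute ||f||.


The norm of f is given by ||f|| = sup_{||x||=1} |f(x)|.
On span{e_1}, ||e_1|| = 1, so ||f|| = |f(e_1)| / ||e_1||
= |6| / 1 = 6.0000

6.0000


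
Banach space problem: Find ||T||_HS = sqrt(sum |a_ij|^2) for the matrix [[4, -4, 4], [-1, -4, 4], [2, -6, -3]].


The Hilbert-Schmidt norm is sqrt(sum of squares of all entries).
Sum of squares = 4^2 + (-4)^2 + 4^2 + (-1)^2 + (-4)^2 + 4^2 + 2^2 + (-6)^2 + (-3)^2
= 16 + 16 + 16 + 1 + 16 + 16 + 4 + 36 + 9 = 130
||T||_HS = sqrt(130) = 11.4018

11.4018


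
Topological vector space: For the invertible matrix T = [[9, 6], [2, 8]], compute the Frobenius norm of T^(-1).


det(T) = 9*8 - 6*2 = 60
T^(-1) = (1/60) * [[8, -6], [-2, 9]] = [[0.1333, -0.1000], [-0.0333, 0.1500]]
||T^(-1)||_F^2 = 0.1333^2 + (-0.1000)^2 + (-0.0333)^2 + 0.1500^2 = 0.0514
||T^(-1)||_F = sqrt(0.0514) = 0.2267

0.2267


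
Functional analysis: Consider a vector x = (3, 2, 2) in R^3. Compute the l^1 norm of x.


The l^1 norm equals the sum of absolute values of all components.
||x||_1 = 3 + 2 + 2
= 7

7.0000


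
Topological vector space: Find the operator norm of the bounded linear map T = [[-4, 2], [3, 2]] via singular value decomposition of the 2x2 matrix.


A^T A = [[25, -2], [-2, 8]]
trace(A^T A) = 33, det(A^T A) = 196
discriminant = 33^2 - 4*196 = 305
Largest eigenvalue of A^T A = (trace + sqrt(disc))/2 = 25.2321
||T|| = sqrt(25.2321) = 5.0232

5.0232


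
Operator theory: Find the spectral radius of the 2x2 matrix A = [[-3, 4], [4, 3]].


For a 2x2 matrix, eigenvalues satisfy lambda^2 - (trace)*lambda + det = 0
trace = -3 + 3 = 0
det = -3*3 - 4*4 = -25
discriminant = 0^2 - 4*(-25) = 100
spectral radius = max |eigenvalue| = 5.0000

5.0000


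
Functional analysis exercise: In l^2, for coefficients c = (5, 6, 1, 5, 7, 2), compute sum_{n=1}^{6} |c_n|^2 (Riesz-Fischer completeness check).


sum |c_n|^2 = 5^2 + 6^2 + 1^2 + 5^2 + 7^2 + 2^2
= 25 + 36 + 1 + 25 + 49 + 4
= 140

140


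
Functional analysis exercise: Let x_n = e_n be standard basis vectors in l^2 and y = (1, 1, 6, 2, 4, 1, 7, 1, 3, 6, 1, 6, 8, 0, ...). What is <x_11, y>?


x_11 = e_11 is the standard basis vector with 1 in position 11.
<x_11, y> = y_11 = 1
As n -> infinity, <x_n, y> -> 0, confirming weak convergence of (x_n) to 0.

1


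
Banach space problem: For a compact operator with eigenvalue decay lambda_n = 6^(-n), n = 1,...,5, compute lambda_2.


The eigenvalue formula gives lambda_2 = 1/6^2
= 1/36
= 0.0278

0.0278


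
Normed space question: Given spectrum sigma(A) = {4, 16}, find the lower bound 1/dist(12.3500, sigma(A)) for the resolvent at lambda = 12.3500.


dist(12.3500, {4, 16}) = min(|12.3500 - 4|, |12.3500 - 16|)
= min(8.3500, 3.6500) = 3.6500
Resolvent bound = 1/3.6500 = 0.2740

0.2740


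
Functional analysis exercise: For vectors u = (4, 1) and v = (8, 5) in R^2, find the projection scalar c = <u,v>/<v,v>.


Computing <u,v> = 4*8 + 1*5 = 37
Computing <v,v> = 8^2 + 5^2 = 89
Projection coefficient = 37/89 = 0.4157

0.4157


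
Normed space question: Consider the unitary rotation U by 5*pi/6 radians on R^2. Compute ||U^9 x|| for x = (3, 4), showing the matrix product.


U is a rotation by theta = 5*pi/6
U^9 = rotation by 9*theta = 45*pi/6 = 9*pi/6 (mod 2*pi)
cos(9*pi/6) = 0.0000, sin(9*pi/6) = -1.0000
U^9 x = (0.0000 * 3 - -1.0000 * 4, -1.0000 * 3 + 0.0000 * 4)
= (4.0000, -3.0000)
||U^9 x|| = sqrt(4.0000^2 + (-3.0000)^2) = sqrt(25.0000) = 5.0000

5.0000


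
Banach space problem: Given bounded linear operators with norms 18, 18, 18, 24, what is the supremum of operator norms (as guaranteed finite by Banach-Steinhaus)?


By the Uniform Boundedness Principle, the supremum of norms is finite.
sup_k ||T_k|| = max(18, 18, 18, 24) = 24

24


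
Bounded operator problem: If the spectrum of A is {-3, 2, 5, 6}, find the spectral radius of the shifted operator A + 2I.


Spectrum of A + 2I = {-1, 4, 7, 8}
Spectral radius = max |lambda| over the shifted spectrum
= max(1, 4, 7, 8) = 8

8


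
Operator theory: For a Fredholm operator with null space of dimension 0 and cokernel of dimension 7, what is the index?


The Fredholm index is defined as ind(T) = dim(ker T) - dim(coker T)
= 0 - 7
= -7

-7


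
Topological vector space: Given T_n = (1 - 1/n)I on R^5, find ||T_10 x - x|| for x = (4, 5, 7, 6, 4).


T_10 x - x = (1 - 1/10)x - x = -x/10
||x|| = sqrt(142) = 11.9164
||T_10 x - x|| = ||x||/10 = 11.9164/10 = 1.1916

1.1916


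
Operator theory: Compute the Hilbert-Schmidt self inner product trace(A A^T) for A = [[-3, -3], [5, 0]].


trace(A * A^T) = sum of squares of all entries
= (-3)^2 + (-3)^2 + 5^2 + 0^2
= 9 + 9 + 25 + 0
= 43

43


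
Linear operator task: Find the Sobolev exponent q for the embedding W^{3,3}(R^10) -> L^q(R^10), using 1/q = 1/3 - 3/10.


Using the Sobolev embedding formula: 1/q = 1/p - k/n
1/q = 1/3 - 3/10 = 1/30
q = 1/(1/30) = 30

30.0000


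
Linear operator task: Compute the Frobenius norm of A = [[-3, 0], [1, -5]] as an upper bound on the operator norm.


||A||_F^2 = sum a_ij^2
= (-3)^2 + 0^2 + 1^2 + (-5)^2
= 9 + 0 + 1 + 25 = 35
||A||_F = sqrt(35) = 5.9161

5.9161


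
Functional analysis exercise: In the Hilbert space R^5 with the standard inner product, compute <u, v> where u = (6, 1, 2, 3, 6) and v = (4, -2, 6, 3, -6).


Computing the standard inner product <u, v> = sum u_i * v_i
= 6*4 + 1*-2 + 2*6 + 3*3 + 6*-6
= 24 + -2 + 12 + 9 + -36
= 7

7


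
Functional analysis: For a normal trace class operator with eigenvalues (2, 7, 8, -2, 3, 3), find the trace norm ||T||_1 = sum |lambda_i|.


For a normal operator, singular values equal |eigenvalues|.
Trace norm = sum |lambda_i| = 2 + 7 + 8 + 2 + 3 + 3
= 25

25


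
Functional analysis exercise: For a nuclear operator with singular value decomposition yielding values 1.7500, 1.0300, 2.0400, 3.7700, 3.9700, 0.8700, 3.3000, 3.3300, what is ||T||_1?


The nuclear norm is the sum of all singular values.
||T||_1 = 1.7500 + 1.0300 + 2.0400 + 3.7700 + 3.9700 + 0.8700 + 3.3000 + 3.3300
= 20.0600

20.0600


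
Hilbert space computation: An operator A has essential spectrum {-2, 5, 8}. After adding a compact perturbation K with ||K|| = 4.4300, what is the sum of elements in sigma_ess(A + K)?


By Weyl's theorem, the essential spectrum is invariant under compact perturbations.
sigma_ess(A + K) = sigma_ess(A) = {-2, 5, 8}
Sum = -2 + 5 + 8 = 11

11


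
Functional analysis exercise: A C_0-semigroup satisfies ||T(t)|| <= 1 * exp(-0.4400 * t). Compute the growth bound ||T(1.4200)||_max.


||T(1.4200)|| <= 1 * exp(-0.4400 * 1.4200)
= 1 * exp(-0.6248)
= 1 * 0.5354
= 0.5354

0.5354


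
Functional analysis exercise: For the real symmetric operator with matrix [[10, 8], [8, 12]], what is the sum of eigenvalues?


For a self-adjoint (symmetric) matrix, the eigenvalues are real.
The sum of eigenvalues equals the trace of the matrix.
trace = 10 + 12 = 22

22


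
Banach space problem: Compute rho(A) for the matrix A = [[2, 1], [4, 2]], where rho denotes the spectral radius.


For a 2x2 matrix, eigenvalues satisfy lambda^2 - (trace)*lambda + det = 0
trace = 2 + 2 = 4
det = 2*2 - 1*4 = 0
discriminant = 4^2 - 4*(0) = 16
spectral radius = max |eigenvalue| = 4.0000

4.0000


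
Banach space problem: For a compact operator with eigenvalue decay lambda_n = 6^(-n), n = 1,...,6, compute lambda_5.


The eigenvalue formula gives lambda_5 = 1/6^5
= 1/7776
= 1.2860e-04

1.2860e-04


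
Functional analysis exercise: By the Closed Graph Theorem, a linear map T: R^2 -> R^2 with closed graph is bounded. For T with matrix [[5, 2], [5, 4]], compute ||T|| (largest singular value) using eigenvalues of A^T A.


A^T A = [[50, 30], [30, 20]]
trace(A^T A) = 70, det(A^T A) = 100
discriminant = 70^2 - 4*100 = 4500
Largest eigenvalue of A^T A = (trace + sqrt(disc))/2 = 68.5410
||T|| = sqrt(68.5410) = 8.2790

8.2790


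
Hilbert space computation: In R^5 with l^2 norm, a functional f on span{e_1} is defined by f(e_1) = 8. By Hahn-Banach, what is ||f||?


The norm of f is given by ||f|| = sup_{||x||=1} |f(x)|.
On span{e_1}, ||e_1|| = 1, so ||f|| = |f(e_1)| / ||e_1||
= |8| / 1 = 8.0000

8.0000


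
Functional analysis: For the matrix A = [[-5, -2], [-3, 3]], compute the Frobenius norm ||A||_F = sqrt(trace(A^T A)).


||A||_F^2 = sum a_ij^2
= (-5)^2 + (-2)^2 + (-3)^2 + 3^2
= 25 + 4 + 9 + 9 = 47
||A||_F = sqrt(47) = 6.8557

6.8557


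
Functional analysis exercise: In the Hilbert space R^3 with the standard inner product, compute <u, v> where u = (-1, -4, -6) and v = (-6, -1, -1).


Computing the standard inner product <u, v> = sum u_i * v_i
= -1*-6 + -4*-1 + -6*-1
= 6 + 4 + 6
= 16

16


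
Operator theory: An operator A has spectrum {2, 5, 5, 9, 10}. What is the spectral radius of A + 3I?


Spectrum of A + 3I = {5, 8, 8, 12, 13}
Spectral radius = max |lambda| over the shifted spectrum
= max(5, 8, 8, 12, 13) = 13

13


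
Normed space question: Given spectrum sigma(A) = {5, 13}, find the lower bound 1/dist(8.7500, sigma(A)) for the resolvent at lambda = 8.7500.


dist(8.7500, {5, 13}) = min(|8.7500 - 5|, |8.7500 - 13|)
= min(3.7500, 4.2500) = 3.7500
Resolvent bound = 1/3.7500 = 0.2667

0.2667


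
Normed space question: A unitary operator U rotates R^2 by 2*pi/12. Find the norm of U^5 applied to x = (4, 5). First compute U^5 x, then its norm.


U is a rotation by theta = 2*pi/12
U^5 = rotation by 5*theta = 10*pi/12
cos(10*pi/12) = -0.8660, sin(10*pi/12) = 0.5000
U^5 x = (-0.8660 * 4 - 0.5000 * 5, 0.5000 * 4 + -0.8660 * 5)
= (-5.9641, -2.3301)
||U^5 x|| = sqrt((-5.9641)^2 + (-2.3301)^2) = sqrt(41.0000) = 6.4031

6.4031


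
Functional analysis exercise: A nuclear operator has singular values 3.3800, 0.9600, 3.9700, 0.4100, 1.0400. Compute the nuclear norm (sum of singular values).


The nuclear norm is the sum of all singular values.
||T||_1 = 3.3800 + 0.9600 + 3.9700 + 0.4100 + 1.0400
= 9.7600

9.7600


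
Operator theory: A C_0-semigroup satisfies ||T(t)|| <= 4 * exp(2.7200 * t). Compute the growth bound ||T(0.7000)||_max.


||T(0.7000)|| <= 4 * exp(2.7200 * 0.7000)
= 4 * exp(1.9040)
= 4 * 6.7127
= 26.8508

26.8508


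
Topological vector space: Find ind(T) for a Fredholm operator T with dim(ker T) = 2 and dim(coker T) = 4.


The Fredholm index is defined as ind(T) = dim(ker T) - dim(coker T)
= 2 - 4
= -2

-2


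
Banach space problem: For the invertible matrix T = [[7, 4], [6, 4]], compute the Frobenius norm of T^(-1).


det(T) = 7*4 - 4*6 = 4
T^(-1) = (1/4) * [[4, -4], [-6, 7]] = [[1.0000, -1.0000], [-1.5000, 1.7500]]
||T^(-1)||_F^2 = 1.0000^2 + (-1.0000)^2 + (-1.5000)^2 + 1.7500^2 = 7.3125
||T^(-1)||_F = sqrt(7.3125) = 2.7042

2.7042


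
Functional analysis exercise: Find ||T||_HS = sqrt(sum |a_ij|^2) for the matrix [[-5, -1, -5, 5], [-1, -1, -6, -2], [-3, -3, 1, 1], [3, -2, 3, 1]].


The Hilbert-Schmidt norm is sqrt(sum of squares of all entries).
Sum of squares = (-5)^2 + (-1)^2 + (-5)^2 + 5^2 + (-1)^2 + (-1)^2 + (-6)^2 + (-2)^2 + (-3)^2 + (-3)^2 + 1^2 + 1^2 + 3^2 + (-2)^2 + 3^2 + 1^2
= 25 + 1 + 25 + 25 + 1 + 1 + 36 + 4 + 9 + 9 + 1 + 1 + 9 + 4 + 9 + 1 = 161
||T||_HS = sqrt(161) = 12.6886

12.6886


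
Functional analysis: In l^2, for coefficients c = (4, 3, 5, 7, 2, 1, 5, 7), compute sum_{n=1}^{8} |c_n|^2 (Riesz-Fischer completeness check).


sum |c_n|^2 = 4^2 + 3^2 + 5^2 + 7^2 + 2^2 + 1^2 + 5^2 + 7^2
= 16 + 9 + 25 + 49 + 4 + 1 + 25 + 49
= 178

178


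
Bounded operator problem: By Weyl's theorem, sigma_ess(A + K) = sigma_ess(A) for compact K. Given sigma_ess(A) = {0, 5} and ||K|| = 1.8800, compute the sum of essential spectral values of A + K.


By Weyl's theorem, the essential spectrum is invariant under compact perturbations.
sigma_ess(A + K) = sigma_ess(A) = {0, 5}
Sum = 0 + 5 = 5

5


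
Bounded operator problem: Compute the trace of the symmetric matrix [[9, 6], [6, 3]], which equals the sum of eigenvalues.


For a self-adjoint (symmetric) matrix, the eigenvalues are real.
The sum of eigenvalues equals the trace of the matrix.
trace = 9 + 3 = 12

12


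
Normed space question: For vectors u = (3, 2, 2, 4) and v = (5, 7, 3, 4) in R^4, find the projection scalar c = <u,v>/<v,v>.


Computing <u,v> = 3*5 + 2*7 + 2*3 + 4*4 = 51
Computing <v,v> = 5^2 + 7^2 + 3^2 + 4^2 = 99
Projection coefficient = 51/99 = 0.5152

0.5152


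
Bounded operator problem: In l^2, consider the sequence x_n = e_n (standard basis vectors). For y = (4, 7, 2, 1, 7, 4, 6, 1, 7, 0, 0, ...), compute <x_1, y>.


x_1 = e_1 is the standard basis vector with 1 in position 1.
<x_1, y> = y_1 = 4
As n -> infinity, <x_n, y> -> 0, confirming weak convergence of (x_n) to 0.

4


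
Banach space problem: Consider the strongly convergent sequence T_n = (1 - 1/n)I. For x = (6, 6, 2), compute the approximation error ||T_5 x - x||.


T_5 x - x = (1 - 1/5)x - x = -x/5
||x|| = sqrt(76) = 8.7178
||T_5 x - x|| = ||x||/5 = 8.7178/5 = 1.7436

1.7436


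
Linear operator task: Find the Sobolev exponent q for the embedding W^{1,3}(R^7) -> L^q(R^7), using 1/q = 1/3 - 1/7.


Using the Sobolev embedding formula: 1/q = 1/p - k/n
1/q = 1/3 - 1/7 = 4/21
q = 1/(4/21) = 21/4 = 5.2500

5.2500


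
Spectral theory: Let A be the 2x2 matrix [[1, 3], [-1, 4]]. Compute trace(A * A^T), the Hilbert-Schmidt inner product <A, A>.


trace(A * A^T) = sum of squares of all entries
= 1^2 + 3^2 + (-1)^2 + 4^2
= 1 + 9 + 1 + 16
= 27

27


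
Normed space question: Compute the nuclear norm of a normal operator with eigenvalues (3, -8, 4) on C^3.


For a normal operator, singular values equal |eigenvalues|.
Trace norm = sum |lambda_i| = 3 + 8 + 4
= 15

15


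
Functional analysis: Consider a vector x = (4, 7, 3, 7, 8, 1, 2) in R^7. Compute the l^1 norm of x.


The l^1 norm equals the sum of absolute values of all components.
||x||_1 = 4 + 7 + 3 + 7 + 8 + 1 + 2
= 32

32.0000


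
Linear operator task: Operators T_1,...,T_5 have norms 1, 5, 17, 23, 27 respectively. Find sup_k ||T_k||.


By the Uniform Boundedness Principle, the supremum of norms is finite.
sup_k ||T_k|| = max(1, 5, 17, 23, 27) = 27

27


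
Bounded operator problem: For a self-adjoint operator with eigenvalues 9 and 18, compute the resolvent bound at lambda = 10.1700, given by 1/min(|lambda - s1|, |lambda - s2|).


dist(10.1700, {9, 18}) = min(|10.1700 - 9|, |10.1700 - 18|)
= min(1.1700, 7.8300) = 1.1700
Resolvent bound = 1/1.1700 = 0.8547

0.8547


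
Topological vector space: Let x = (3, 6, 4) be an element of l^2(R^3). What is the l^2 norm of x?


The l^2 norm = (sum |x_i|^2)^(1/2)
Sum of 2th powers = 9 + 36 + 16 = 61
||x||_2 = (61)^(1/2) = 7.8102

7.8102


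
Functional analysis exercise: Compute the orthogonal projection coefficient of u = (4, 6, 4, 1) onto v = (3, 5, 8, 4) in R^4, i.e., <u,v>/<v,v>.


Computing <u,v> = 4*3 + 6*5 + 4*8 + 1*4 = 78
Computing <v,v> = 3^2 + 5^2 + 8^2 + 4^2 = 114
Projection coefficient = 78/114 = 0.6842

0.6842


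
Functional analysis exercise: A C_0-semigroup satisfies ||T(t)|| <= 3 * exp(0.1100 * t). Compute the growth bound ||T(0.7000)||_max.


||T(0.7000)|| <= 3 * exp(0.1100 * 0.7000)
= 3 * exp(0.0770)
= 3 * 1.0800
= 3.2401

3.2401


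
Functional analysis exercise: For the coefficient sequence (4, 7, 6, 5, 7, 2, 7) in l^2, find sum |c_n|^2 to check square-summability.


sum |c_n|^2 = 4^2 + 7^2 + 6^2 + 5^2 + 7^2 + 2^2 + 7^2
= 16 + 49 + 36 + 25 + 49 + 4 + 49
= 228

228


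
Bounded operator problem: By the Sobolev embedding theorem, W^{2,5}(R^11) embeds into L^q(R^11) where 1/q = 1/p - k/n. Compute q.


Using the Sobolev embedding formula: 1/q = 1/p - k/n
1/q = 1/5 - 2/11 = 1/55
q = 1/(1/55) = 55

55.0000


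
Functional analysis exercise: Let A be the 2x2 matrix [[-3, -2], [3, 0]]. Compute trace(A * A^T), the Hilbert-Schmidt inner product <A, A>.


trace(A * A^T) = sum of squares of all entries
= (-3)^2 + (-2)^2 + 3^2 + 0^2
= 9 + 4 + 9 + 0
= 22

22


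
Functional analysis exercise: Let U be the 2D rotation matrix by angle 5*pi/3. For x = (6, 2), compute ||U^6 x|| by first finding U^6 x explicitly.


U is a rotation by theta = 5*pi/3
U^6 = rotation by 6*theta = 30*pi/3 = 0*pi/3 (mod 2*pi)
cos(0*pi/3) = 1.0000, sin(0*pi/3) = 0.0000
U^6 x = (1.0000 * 6 - 0.0000 * 2, 0.0000 * 6 + 1.0000 * 2)
= (6.0000, 2.0000)
||U^6 x|| = sqrt(6.0000^2 + 2.0000^2) = sqrt(40.0000) = 6.3246

6.3246


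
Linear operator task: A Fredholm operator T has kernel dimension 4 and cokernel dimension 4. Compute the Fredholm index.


The Fredholm index is defined as ind(T) = dim(ker T) - dim(coker T)
= 4 - 4
= 0

0


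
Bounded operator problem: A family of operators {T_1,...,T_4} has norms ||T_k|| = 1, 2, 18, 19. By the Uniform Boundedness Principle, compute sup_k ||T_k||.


By the Uniform Boundedness Principle, the supremum of norms is finite.
sup_k ||T_k|| = max(1, 2, 18, 19) = 19

19


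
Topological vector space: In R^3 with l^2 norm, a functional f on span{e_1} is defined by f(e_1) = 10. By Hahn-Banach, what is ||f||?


The norm of f is given by ||f|| = sup_{||x||=1} |f(x)|.
On span{e_1}, ||e_1|| = 1, so ||f|| = |f(e_1)| / ||e_1||
= |10| / 1 = 10.0000

10.0000


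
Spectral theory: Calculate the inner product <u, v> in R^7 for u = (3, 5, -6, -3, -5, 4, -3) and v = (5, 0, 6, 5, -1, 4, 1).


Computing the standard inner product <u, v> = sum u_i * v_i
= 3*5 + 5*0 + -6*6 + -3*5 + -5*-1 + 4*4 + -3*1
= 15 + 0 + -36 + -15 + 5 + 16 + -3
= -18

-18


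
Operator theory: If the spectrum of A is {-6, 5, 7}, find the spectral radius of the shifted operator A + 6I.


Spectrum of A + 6I = {0, 11, 13}
Spectral radius = max |lambda| over the shifted spectrum
= max(0, 11, 13) = 13

13


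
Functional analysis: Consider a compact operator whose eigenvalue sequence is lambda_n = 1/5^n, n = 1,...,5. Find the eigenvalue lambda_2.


The eigenvalue formula gives lambda_2 = 1/5^2
= 1/25
= 0.0400

0.0400


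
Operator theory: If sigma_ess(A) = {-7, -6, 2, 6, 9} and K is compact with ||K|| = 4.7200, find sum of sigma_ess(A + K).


By Weyl's theorem, the essential spectrum is invariant under compact perturbations.
sigma_ess(A + K) = sigma_ess(A) = {-7, -6, 2, 6, 9}
Sum = -7 + -6 + 2 + 6 + 9 = 4

4


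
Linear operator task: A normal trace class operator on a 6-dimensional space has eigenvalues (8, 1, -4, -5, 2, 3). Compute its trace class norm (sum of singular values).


For a normal operator, singular values equal |eigenvalues|.
Trace norm = sum |lambda_i| = 8 + 1 + 4 + 5 + 2 + 3
= 23

23


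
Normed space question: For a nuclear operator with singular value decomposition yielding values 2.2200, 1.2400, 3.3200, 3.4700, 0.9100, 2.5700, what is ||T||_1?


The nuclear norm is the sum of all singular values.
||T||_1 = 2.2200 + 1.2400 + 3.3200 + 3.4700 + 0.9100 + 2.5700
= 13.7300

13.7300


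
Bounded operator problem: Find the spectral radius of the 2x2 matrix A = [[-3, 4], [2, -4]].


For a 2x2 matrix, eigenvalues satisfy lambda^2 - (trace)*lambda + det = 0
trace = -3 + -4 = -7
det = -3*-4 - 4*2 = 4
discriminant = (-7)^2 - 4*(4) = 33
spectral radius = max |eigenvalue| = 6.3723

6.3723


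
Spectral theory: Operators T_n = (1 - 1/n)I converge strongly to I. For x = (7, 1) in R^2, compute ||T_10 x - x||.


T_10 x - x = (1 - 1/10)x - x = -x/10
||x|| = sqrt(50) = 7.0711
||T_10 x - x|| = ||x||/10 = 7.0711/10 = 0.7071

0.7071


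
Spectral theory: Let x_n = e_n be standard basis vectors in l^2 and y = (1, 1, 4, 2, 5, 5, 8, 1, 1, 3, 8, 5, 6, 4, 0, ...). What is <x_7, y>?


x_7 = e_7 is the standard basis vector with 1 in position 7.
<x_7, y> = y_7 = 8
As n -> infinity, <x_n, y> -> 0, confirming weak convergence of (x_n) to 0.

8


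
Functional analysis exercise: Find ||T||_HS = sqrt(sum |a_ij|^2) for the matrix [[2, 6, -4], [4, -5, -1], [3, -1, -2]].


The Hilbert-Schmidt norm is sqrt(sum of squares of all entries).
Sum of squares = 2^2 + 6^2 + (-4)^2 + 4^2 + (-5)^2 + (-1)^2 + 3^2 + (-1)^2 + (-2)^2
= 4 + 36 + 16 + 16 + 25 + 1 + 9 + 1 + 4 = 112
||T||_HS = sqrt(112) = 10.5830

10.5830


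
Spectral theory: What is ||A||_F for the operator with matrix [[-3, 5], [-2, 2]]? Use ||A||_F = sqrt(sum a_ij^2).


||A||_F^2 = sum a_ij^2
= (-3)^2 + 5^2 + (-2)^2 + 2^2
= 9 + 25 + 4 + 4 = 42
||A||_F = sqrt(42) = 6.4807

6.4807


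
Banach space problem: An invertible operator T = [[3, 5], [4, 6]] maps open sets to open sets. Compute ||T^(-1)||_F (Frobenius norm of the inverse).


det(T) = 3*6 - 5*4 = -2
T^(-1) = (1/-2) * [[6, -5], [-4, 3]] = [[-3.0000, 2.5000], [2.0000, -1.5000]]
||T^(-1)||_F^2 = (-3.0000)^2 + 2.5000^2 + 2.0000^2 + (-1.5000)^2 = 21.5000
||T^(-1)||_F = sqrt(21.5000) = 4.6368

4.6368


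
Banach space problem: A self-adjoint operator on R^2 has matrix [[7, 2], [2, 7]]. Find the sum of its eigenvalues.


For a self-adjoint (symmetric) matrix, the eigenvalues are real.
The sum of eigenvalues equals the trace of the matrix.
trace = 7 + 7 = 14

14


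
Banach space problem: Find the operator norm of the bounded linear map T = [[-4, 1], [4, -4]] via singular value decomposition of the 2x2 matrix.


A^T A = [[32, -20], [-20, 17]]
trace(A^T A) = 49, det(A^T A) = 144
discriminant = 49^2 - 4*144 = 1825
Largest eigenvalue of A^T A = (trace + sqrt(disc))/2 = 45.8600
||T|| = sqrt(45.8600) = 6.7720

6.7720


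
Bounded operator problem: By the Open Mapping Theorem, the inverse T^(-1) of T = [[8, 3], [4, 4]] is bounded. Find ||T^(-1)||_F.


det(T) = 8*4 - 3*4 = 20
T^(-1) = (1/20) * [[4, -3], [-4, 8]] = [[0.2000, -0.1500], [-0.2000, 0.4000]]
||T^(-1)||_F^2 = 0.2000^2 + (-0.1500)^2 + (-0.2000)^2 + 0.4000^2 = 0.2625
||T^(-1)||_F = sqrt(0.2625) = 0.5123

0.5123


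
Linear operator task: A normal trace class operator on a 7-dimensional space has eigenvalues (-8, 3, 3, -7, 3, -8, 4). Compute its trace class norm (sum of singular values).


For a normal operator, singular values equal |eigenvalues|.
Trace norm = sum |lambda_i| = 8 + 3 + 3 + 7 + 3 + 8 + 4
= 36

36


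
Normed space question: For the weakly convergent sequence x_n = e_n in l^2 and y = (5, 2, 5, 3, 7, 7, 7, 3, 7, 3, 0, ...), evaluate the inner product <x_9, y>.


x_9 = e_9 is the standard basis vector with 1 in position 9.
<x_9, y> = y_9 = 7
As n -> infinity, <x_n, y> -> 0, confirming weak convergence of (x_n) to 0.

7


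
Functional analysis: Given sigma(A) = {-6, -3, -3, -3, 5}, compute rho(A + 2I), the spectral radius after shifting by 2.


Spectrum of A + 2I = {-4, -1, -1, -1, 7}
Spectral radius = max |lambda| over the shifted spectrum
= max(4, 1, 1, 1, 7) = 7

7


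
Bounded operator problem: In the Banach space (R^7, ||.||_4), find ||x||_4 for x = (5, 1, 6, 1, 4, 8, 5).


The l^4 norm = (sum |x_i|^4)^(1/4)
Sum of 4th powers = 625 + 1 + 1296 + 1 + 256 + 4096 + 625 = 6900
||x||_4 = (6900)^(1/4) = 9.1141

9.1141


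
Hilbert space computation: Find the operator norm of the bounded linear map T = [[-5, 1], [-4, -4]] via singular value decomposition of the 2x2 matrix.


A^T A = [[41, 11], [11, 17]]
trace(A^T A) = 58, det(A^T A) = 576
discriminant = 58^2 - 4*576 = 1060
Largest eigenvalue of A^T A = (trace + sqrt(disc))/2 = 45.2788
||T|| = sqrt(45.2788) = 6.7290

6.7290


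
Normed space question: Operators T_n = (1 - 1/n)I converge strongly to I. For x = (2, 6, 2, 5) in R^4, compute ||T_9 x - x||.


T_9 x - x = (1 - 1/9)x - x = -x/9
||x|| = sqrt(69) = 8.3066
||T_9 x - x|| = ||x||/9 = 8.3066/9 = 0.9230

0.9230


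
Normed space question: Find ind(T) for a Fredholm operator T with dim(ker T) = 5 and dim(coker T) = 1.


The Fredholm index is defined as ind(T) = dim(ker T) - dim(coker T)
= 5 - 1
= 4

4


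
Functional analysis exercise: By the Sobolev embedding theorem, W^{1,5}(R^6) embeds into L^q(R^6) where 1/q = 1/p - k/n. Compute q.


Using the Sobolev embedding formula: 1/q = 1/p - k/n
1/q = 1/5 - 1/6 = 1/30
q = 1/(1/30) = 30

30.0000


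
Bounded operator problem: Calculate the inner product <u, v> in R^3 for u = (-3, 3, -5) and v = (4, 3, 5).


Computing the standard inner product <u, v> = sum u_i * v_i
= -3*4 + 3*3 + -5*5
= -12 + 9 + -25
= -28

-28


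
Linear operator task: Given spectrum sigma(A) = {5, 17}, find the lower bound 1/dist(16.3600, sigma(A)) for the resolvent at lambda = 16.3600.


dist(16.3600, {5, 17}) = min(|16.3600 - 5|, |16.3600 - 17|)
= min(11.3600, 0.6400) = 0.6400
Resolvent bound = 1/0.6400 = 1.5625

1.5625


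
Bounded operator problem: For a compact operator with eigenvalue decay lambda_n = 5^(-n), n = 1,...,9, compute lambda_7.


The eigenvalue formula gives lambda_7 = 1/5^7
= 1/78125
= 1.2800e-05

1.2800e-05


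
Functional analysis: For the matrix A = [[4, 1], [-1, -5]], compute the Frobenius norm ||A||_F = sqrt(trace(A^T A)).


||A||_F^2 = sum a_ij^2
= 4^2 + 1^2 + (-1)^2 + (-5)^2
= 16 + 1 + 1 + 25 = 43
||A||_F = sqrt(43) = 6.5574

6.5574


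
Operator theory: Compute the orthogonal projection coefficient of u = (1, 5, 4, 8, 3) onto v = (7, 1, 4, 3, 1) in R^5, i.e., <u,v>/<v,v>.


Computing <u,v> = 1*7 + 5*1 + 4*4 + 8*3 + 3*1 = 55
Computing <v,v> = 7^2 + 1^2 + 4^2 + 3^2 + 1^2 = 76
Projection coefficient = 55/76 = 0.7237

0.7237


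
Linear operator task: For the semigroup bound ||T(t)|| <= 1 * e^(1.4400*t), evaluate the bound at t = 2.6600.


||T(2.6600)|| <= 1 * exp(1.4400 * 2.6600)
= 1 * exp(3.8304)
= 1 * 46.0810
= 46.0810

46.0810


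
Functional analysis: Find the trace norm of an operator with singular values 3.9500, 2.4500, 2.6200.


The nuclear norm is the sum of all singular values.
||T||_1 = 3.9500 + 2.4500 + 2.6200
= 9.0200

9.0200
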